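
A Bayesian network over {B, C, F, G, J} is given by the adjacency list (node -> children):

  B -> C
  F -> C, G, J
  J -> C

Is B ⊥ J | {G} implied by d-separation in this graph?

There are 2 undirected paths between B and J; checking each against the conditioning set {G}:
  1. B → C ← J — C:collider[blocks] ⇒ blocked
  2. B → C ← F → J — C:collider[blocks]; F:fork[open] ⇒ blocked
Every path is blocked, so B and J are d-separated given {G}.

Yes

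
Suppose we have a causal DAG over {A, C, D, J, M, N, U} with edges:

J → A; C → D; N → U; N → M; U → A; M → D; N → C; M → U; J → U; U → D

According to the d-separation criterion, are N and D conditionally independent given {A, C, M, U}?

Yes

There are 5 undirected paths between N and D; checking each against the conditioning set {A, C, M, U}:
Path 1: N → M → D
  M is a chain here and M is conditioned on, so the path is blocked at M.
Path 2: N → M → U → D
  M is a chain here and M is conditioned on, so the path is blocked at M.
Path 3: N → U ← M → D
  M is a fork here and M is conditioned on, so the path is blocked at M.
Path 4: N → U → D
  U is a chain here and U is conditioned on, so the path is blocked at U.
Path 5: N → C → D
  C is a chain here and C is conditioned on, so the path is blocked at C.
All paths are blocked; N ⊥ D | {A, C, M, U} holds.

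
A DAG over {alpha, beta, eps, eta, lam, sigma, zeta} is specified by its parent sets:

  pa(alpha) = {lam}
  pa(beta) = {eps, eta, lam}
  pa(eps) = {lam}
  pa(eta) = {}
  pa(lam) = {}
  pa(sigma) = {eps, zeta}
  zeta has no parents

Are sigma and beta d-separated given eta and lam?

No

Enumerating the 2 paths from sigma to beta and testing each for blocking by {eta, lam}:
Path 1: sigma ← eps ← lam → beta
  lam is a fork here and lam is conditioned on, so the path is blocked at lam.
Path 2: sigma ← eps → beta
  eps is a fork and eps is not conditioned on — no node blocks this path, so it is active.
At least one path is unblocked, so d-separation fails.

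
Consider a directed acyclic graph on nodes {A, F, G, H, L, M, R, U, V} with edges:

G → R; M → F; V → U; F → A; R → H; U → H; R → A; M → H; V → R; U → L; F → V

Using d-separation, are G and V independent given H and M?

No

There are 5 undirected paths between G and V; checking each against the conditioning set {H, M}:
Path 1: G → R → A ← F → V
  A is a collider here and neither A nor any of its descendants is conditioned on, so the collider stays closed — the path is blocked at A.
Path 2: G → R → A ← F ← M → H ← U ← V
  A is a collider here and neither A nor any of its descendants is conditioned on, so the collider stays closed — the path is blocked at A.
Path 3: G → R ← V
  R is a collider and its descendant H is conditioned on, which opens it — no node blocks this path, so it is active.
Path 4: G → R → H ← M → F → V
  M is a fork here and M is conditioned on, so the path is blocked at M.
Path 5: G → R → H ← U ← V
  R is a chain and R is not conditioned on; H is a collider and H is conditioned on, which opens it; U is a chain and U is not conditioned on — no node blocks this path, so it is active.
Because an active path exists, G and V are not d-separated.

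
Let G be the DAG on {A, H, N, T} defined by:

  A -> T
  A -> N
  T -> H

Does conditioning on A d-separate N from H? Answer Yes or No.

Only one path connects N and H:
Path 1: N ← A → T → H
  A is a fork here and A is conditioned on, so the path is blocked at A.
All paths are blocked; N ⊥ H | {A} holds.

Yes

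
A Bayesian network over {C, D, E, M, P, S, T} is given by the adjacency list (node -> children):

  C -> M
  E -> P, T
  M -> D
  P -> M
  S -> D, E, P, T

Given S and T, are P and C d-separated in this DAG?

4 paths connect P and C; each must be blocked for d-separation to hold:
Path 1: P ← E ← S → D ← M ← C
  S is a fork here and S is conditioned on, so the path is blocked at S.
Path 2: P ← E → T ← S → D ← M ← C
  S is a fork here and S is conditioned on, so the path is blocked at S.
Path 3: P ← S → D ← M ← C
  S is a fork here and S is conditioned on, so the path is blocked at S.
Path 4: P → M ← C
  M is a collider here and neither M nor any of its descendants is conditioned on, so the collider stays closed — the path is blocked at M.
Since every path is blocked, d-separation holds.

Yes — P and C are d-separated given {S, T}.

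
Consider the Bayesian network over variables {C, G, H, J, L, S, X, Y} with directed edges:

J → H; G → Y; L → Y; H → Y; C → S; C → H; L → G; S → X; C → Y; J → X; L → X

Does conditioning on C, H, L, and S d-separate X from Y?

Yes

We examine all 6 paths between X and Y:
Path 1: X ← L → G → Y
  L is a fork here and L is conditioned on, so the path is blocked at L.
Path 2: X ← L → Y
  L is a fork here and L is conditioned on, so the path is blocked at L.
Path 3: X ← J → H ← C → Y
  C is a fork here and C is conditioned on, so the path is blocked at C.
Path 4: X ← J → H → Y
  H is a chain here and H is conditioned on, so the path is blocked at H.
Path 5: X ← S ← C → H → Y
  S is a chain here and S is conditioned on, so the path is blocked at S.
Path 6: X ← S ← C → Y
  S is a chain here and S is conditioned on, so the path is blocked at S.
All paths are blocked; X ⊥ Y | {C, H, L, S} holds.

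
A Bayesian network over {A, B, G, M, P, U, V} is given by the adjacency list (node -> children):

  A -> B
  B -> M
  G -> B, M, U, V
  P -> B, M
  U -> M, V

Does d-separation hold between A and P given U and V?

Yes — A and P are d-separated given {U, V}.

5 paths connect A and P; each must be blocked for d-separation to hold:
Path 1: A → B → M ← P
  M is a collider here and neither M nor any of its descendants is conditioned on, so the collider stays closed — the path is blocked at M.
Path 2: A → B ← P
  B is a collider here and neither B nor any of its descendants is conditioned on, so the collider stays closed — the path is blocked at B.
Path 3: A → B ← G → V ← U → M ← P
  B is a collider here and neither B nor any of its descendants is conditioned on, so the collider stays closed — the path is blocked at B.
Path 4: A → B ← G → M ← P
  B is a collider here and neither B nor any of its descendants is conditioned on, so the collider stays closed — the path is blocked at B.
Path 5: A → B ← G → U → M ← P
  B is a collider here and neither B nor any of its descendants is conditioned on, so the collider stays closed — the path is blocked at B.
All paths are blocked; A ⊥ P | {U, V} holds.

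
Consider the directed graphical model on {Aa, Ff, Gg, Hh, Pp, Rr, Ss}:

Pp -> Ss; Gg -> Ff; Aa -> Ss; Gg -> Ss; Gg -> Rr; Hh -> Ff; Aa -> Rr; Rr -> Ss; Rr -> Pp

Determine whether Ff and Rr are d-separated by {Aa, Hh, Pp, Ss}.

4 paths connect Ff and Rr; each must be blocked for d-separation to hold:
Path 1: Ff ← Gg → Ss ← Rr
  Gg is a fork and Gg is not conditioned on; Ss is a collider and Ss is conditioned on, which opens it — no node blocks this path, so it is active.
Path 2: Ff ← Gg → Ss ← Aa → Rr
  Aa is a fork here and Aa is conditioned on, so the path is blocked at Aa.
Path 3: Ff ← Gg → Ss ← Pp ← Rr
  Pp is a chain here and Pp is conditioned on, so the path is blocked at Pp.
Path 4: Ff ← Gg → Rr
  Gg is a fork and Gg is not conditioned on — no node blocks this path, so it is active.
At least one path is unblocked, so d-separation fails.

No — Ff and Rr are not d-separated given {Aa, Hh, Pp, Ss}.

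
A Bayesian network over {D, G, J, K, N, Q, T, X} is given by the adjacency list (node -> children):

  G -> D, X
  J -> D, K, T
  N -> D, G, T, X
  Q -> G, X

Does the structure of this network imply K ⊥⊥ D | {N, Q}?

There are 5 undirected paths between K and D; checking each against the conditioning set {N, Q}:
  1. K ← J → D — J:fork[open] ⇒ active
  2. K ← J → T ← N → X ← Q → G → D — J:fork[open]; T:collider[blocks]; N:fork[blocks]; X:collider[blocks]; Q:fork[blocks]; G:chain[open] ⇒ blocked
  3. K ← J → T ← N → X ← G → D — J:fork[open]; T:collider[blocks]; N:fork[blocks]; X:collider[blocks]; G:fork[open] ⇒ blocked
  4. K ← J → T ← N → D — J:fork[open]; T:collider[blocks]; N:fork[blocks] ⇒ blocked
  5. K ← J → T ← N → G → D — J:fork[open]; T:collider[blocks]; N:fork[blocks]; G:chain[open] ⇒ blocked
Since the path K ← J → D is active, K and D are not d-separated given {N, Q}.

No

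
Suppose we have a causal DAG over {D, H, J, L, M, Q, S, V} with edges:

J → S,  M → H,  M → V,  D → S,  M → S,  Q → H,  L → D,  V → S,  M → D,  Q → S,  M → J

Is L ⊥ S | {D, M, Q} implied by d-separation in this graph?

There are 5 undirected paths between L and S; checking each against the conditioning set {D, M, Q}:
  1. L → D → S — D:chain[blocks] ⇒ blocked
  2. L → D ← M → S — D:collider[open]; M:fork[blocks] ⇒ blocked
  3. L → D ← M → J → S — D:collider[open]; M:fork[blocks]; J:chain[open] ⇒ blocked
  4. L → D ← M → H ← Q → S — D:collider[open]; M:fork[blocks]; H:collider[blocks]; Q:fork[blocks] ⇒ blocked
  5. L → D ← M → V → S — D:collider[open]; M:fork[blocks]; V:chain[open] ⇒ blocked
Since every path is blocked, d-separation holds.

Yes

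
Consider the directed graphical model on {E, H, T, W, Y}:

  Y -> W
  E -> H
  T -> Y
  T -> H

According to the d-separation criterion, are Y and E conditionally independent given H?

The only undirected path from Y to E is:
Path 1: Y ← T → H ← E
  T is a fork and T is not conditioned on; H is a collider and H is conditioned on, which opens it — no node blocks this path, so it is active.
At least one path is unblocked, so d-separation fails.

No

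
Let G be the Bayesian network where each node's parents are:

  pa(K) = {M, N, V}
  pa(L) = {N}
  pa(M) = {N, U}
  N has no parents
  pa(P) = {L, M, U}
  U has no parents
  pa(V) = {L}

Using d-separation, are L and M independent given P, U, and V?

There are 6 undirected paths between L and M; checking each against the conditioning set {P, U, V}:
Path 1: L → P ← M
  P is a collider and P is conditioned on, which opens it — no node blocks this path, so it is active.
Path 2: L → P ← U → M
  U is a fork here and U is conditioned on, so the path is blocked at U.
Path 3: L ← N → M
  N is a fork and N is not conditioned on — no node blocks this path, so it is active.
Path 4: L ← N → K ← M
  K is a collider here and neither K nor any of its descendants is conditioned on, so the collider stays closed — the path is blocked at K.
Path 5: L → V → K ← M
  V is a chain here and V is conditioned on, so the path is blocked at V.
Path 6: L → V → K ← N → M
  V is a chain here and V is conditioned on, so the path is blocked at V.
Since the path L → P ← M is active, L and M are not d-separated given {P, U, V}.

No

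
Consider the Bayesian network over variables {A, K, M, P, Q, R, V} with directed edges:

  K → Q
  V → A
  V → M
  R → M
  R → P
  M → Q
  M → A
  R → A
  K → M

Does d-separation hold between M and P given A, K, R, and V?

Yes

Enumerating the 3 paths from M to P and testing each for blocking by {A, K, R, V}:
Path 1: M → A ← R → P
  R is a fork here and R is conditioned on, so the path is blocked at R.
Path 2: M ← R → P
  R is a fork here and R is conditioned on, so the path is blocked at R.
Path 3: M ← V → A ← R → P
  V is a fork here and V is conditioned on, so the path is blocked at V.
Since every path is blocked, d-separation holds.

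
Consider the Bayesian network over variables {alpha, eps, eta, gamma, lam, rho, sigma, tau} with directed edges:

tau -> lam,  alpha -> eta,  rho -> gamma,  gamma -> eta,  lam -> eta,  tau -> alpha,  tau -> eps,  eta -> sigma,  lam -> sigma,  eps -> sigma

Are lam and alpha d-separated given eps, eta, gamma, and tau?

No

There are 6 undirected paths between lam and alpha; checking each against the conditioning set {eps, eta, gamma, tau}:
  1. lam → eta → sigma ← eps ← tau → alpha — eta:chain[blocks]; sigma:collider[blocks]; eps:chain[blocks]; tau:fork[blocks] ⇒ blocked
  2. lam → eta ← alpha — eta:collider[open] ⇒ active
  3. lam ← tau → eps → sigma ← eta ← alpha — tau:fork[blocks]; eps:chain[blocks]; sigma:collider[blocks]; eta:chain[blocks] ⇒ blocked
  4. lam ← tau → alpha — tau:fork[blocks] ⇒ blocked
  5. lam → sigma ← eta ← alpha — sigma:collider[blocks]; eta:chain[blocks] ⇒ blocked
  6. lam → sigma ← eps ← tau → alpha — sigma:collider[blocks]; eps:chain[blocks]; tau:fork[blocks] ⇒ blocked
At least one path is unblocked, so d-separation fails.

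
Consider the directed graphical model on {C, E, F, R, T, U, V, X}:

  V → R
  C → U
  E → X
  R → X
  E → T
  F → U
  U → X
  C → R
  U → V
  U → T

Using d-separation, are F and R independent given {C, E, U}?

4 paths connect F and R; each must be blocked for d-separation to hold:
Path 1: F → U → X ← R
  U is a chain here and U is conditioned on, so the path is blocked at U.
Path 2: F → U ← C → R
  C is a fork here and C is conditioned on, so the path is blocked at C.
Path 3: F → U → T ← E → X ← R
  U is a chain here and U is conditioned on, so the path is blocked at U.
Path 4: F → U → V → R
  U is a chain here and U is conditioned on, so the path is blocked at U.
All paths are blocked; F ⊥ R | {C, E, U} holds.

Yes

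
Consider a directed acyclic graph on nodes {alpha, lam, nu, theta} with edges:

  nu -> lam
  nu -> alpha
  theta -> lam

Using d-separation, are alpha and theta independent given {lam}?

No

There is one path between alpha and theta:
  1. alpha ← nu → lam ← theta — nu:fork[open]; lam:collider[open] ⇒ active
Since the path alpha ← nu → lam ← theta is active, alpha and theta are not d-separated given {lam}.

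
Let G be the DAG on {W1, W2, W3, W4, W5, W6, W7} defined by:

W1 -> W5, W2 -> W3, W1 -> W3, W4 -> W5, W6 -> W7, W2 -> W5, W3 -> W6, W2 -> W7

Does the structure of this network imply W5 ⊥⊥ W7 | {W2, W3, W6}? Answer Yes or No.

There are 4 undirected paths between W5 and W7; checking each against the conditioning set {W2, W3, W6}:
Path 1: W5 ← W1 → W3 ← W2 → W7
  W2 is a fork here and W2 is conditioned on, so the path is blocked at W2.
Path 2: W5 ← W1 → W3 → W6 → W7
  W3 is a chain here and W3 is conditioned on, so the path is blocked at W3.
Path 3: W5 ← W2 → W7
  W2 is a fork here and W2 is conditioned on, so the path is blocked at W2.
Path 4: W5 ← W2 → W3 → W6 → W7
  W2 is a fork here and W2 is conditioned on, so the path is blocked at W2.
Since every path is blocked, d-separation holds.

Yes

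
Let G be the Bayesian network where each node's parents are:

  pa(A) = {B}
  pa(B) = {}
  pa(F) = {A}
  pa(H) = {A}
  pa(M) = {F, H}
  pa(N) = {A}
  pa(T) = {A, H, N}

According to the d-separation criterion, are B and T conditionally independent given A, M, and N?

We examine all 4 paths between B and T:
  1. B → A → H → T — A:chain[blocks]; H:chain[open] ⇒ blocked
  2. B → A → N → T — A:chain[blocks]; N:chain[blocks] ⇒ blocked
  3. B → A → T — A:chain[blocks] ⇒ blocked
  4. B → A → F → M ← H → T — A:chain[blocks]; F:chain[open]; M:collider[open]; H:fork[open] ⇒ blocked
Since every path is blocked, d-separation holds.

Yes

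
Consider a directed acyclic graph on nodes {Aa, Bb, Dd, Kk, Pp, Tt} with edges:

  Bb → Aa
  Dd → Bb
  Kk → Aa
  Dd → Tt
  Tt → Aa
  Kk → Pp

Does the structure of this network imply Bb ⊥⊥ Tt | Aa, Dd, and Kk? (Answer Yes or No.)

No

We examine all 2 paths between Bb and Tt:
Path 1: Bb → Aa ← Tt
  Aa is a collider and Aa is conditioned on, which opens it — no node blocks this path, so it is active.
Path 2: Bb ← Dd → Tt
  Dd is a fork here and Dd is conditioned on, so the path is blocked at Dd.
At least one path is unblocked, so d-separation fails.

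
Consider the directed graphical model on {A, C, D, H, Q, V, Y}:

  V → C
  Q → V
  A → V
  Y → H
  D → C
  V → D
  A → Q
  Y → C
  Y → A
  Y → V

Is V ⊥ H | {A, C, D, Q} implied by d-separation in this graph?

We examine all 5 paths between V and H:
  1. V ← A ← Y → H — A:chain[blocks]; Y:fork[open] ⇒ blocked
  2. V → C ← Y → H — C:collider[open]; Y:fork[open] ⇒ active
  3. V ← Q ← A ← Y → H — Q:chain[blocks]; A:chain[blocks]; Y:fork[open] ⇒ blocked
  4. V ← Y → H — Y:fork[open] ⇒ active
  5. V → D → C ← Y → H — D:chain[blocks]; C:collider[open]; Y:fork[open] ⇒ blocked
At least one path is unblocked, so d-separation fails.

No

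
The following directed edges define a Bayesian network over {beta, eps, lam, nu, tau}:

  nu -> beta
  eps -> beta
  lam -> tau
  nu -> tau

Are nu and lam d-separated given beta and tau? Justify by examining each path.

The only undirected path from nu to lam is:
Path 1: nu → tau ← lam
  tau is a collider and tau is conditioned on, which opens it — no node blocks this path, so it is active.
At least one path is unblocked, so d-separation fails.

No — nu and lam are not d-separated given {beta, tau}.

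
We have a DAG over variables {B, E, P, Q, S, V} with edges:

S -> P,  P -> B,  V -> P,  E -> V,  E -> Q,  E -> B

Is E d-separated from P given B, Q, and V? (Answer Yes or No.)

No — E and P are not d-separated given {B, Q, V}.

We examine all 2 paths between E and P:
  1. E → V → P — V:chain[blocks] ⇒ blocked
  2. E → B ← P — B:collider[open] ⇒ active
Because an active path exists, E and P are not d-separated.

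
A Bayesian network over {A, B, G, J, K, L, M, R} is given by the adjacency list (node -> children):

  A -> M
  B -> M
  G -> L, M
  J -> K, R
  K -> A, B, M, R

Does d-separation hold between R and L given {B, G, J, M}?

We examine all 6 paths between R and L:
Path 1: R ← K → B → M ← G → L
  B is a chain here and B is conditioned on, so the path is blocked at B.
Path 2: R ← K → M ← G → L
  G is a fork here and G is conditioned on, so the path is blocked at G.
Path 3: R ← K → A → M ← G → L
  G is a fork here and G is conditioned on, so the path is blocked at G.
Path 4: R ← J → K → B → M ← G → L
  J is a fork here and J is conditioned on, so the path is blocked at J.
Path 5: R ← J → K → M ← G → L
  J is a fork here and J is conditioned on, so the path is blocked at J.
Path 6: R ← J → K → A → M ← G → L
  J is a fork here and J is conditioned on, so the path is blocked at J.
All paths are blocked; R ⊥ L | {B, G, J, M} holds.

Yes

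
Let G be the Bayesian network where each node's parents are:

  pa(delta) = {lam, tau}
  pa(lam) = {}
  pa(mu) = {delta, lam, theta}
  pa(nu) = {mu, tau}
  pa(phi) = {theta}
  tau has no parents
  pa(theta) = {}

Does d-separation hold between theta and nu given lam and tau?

3 paths connect theta and nu; each must be blocked for d-separation to hold:
Path 1: theta → mu ← lam → delta ← tau → nu
  mu is a collider here and neither mu nor any of its descendants is conditioned on, so the collider stays closed — the path is blocked at mu.
Path 2: theta → mu → nu
  mu is a chain and mu is not conditioned on — no node blocks this path, so it is active.
Path 3: theta → mu ← delta ← tau → nu
  mu is a collider here and neither mu nor any of its descendants is conditioned on, so the collider stays closed — the path is blocked at mu.
Since the path theta → mu → nu is active, theta and nu are not d-separated given {lam, tau}.

No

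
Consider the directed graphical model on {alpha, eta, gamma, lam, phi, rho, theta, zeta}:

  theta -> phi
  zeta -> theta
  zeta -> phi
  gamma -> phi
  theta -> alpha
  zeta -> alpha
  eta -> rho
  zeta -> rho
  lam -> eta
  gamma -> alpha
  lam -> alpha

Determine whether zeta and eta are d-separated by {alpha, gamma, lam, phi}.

Yes

Enumerating the 6 paths from zeta to eta and testing each for blocking by {alpha, gamma, lam, phi}:
Path 1: zeta → alpha ← lam → eta
  lam is a fork here and lam is conditioned on, so the path is blocked at lam.
Path 2: zeta → theta → alpha ← lam → eta
  lam is a fork here and lam is conditioned on, so the path is blocked at lam.
Path 3: zeta → theta → phi ← gamma → alpha ← lam → eta
  gamma is a fork here and gamma is conditioned on, so the path is blocked at gamma.
Path 4: zeta → phi ← theta → alpha ← lam → eta
  lam is a fork here and lam is conditioned on, so the path is blocked at lam.
Path 5: zeta → phi ← gamma → alpha ← lam → eta
  gamma is a fork here and gamma is conditioned on, so the path is blocked at gamma.
Path 6: zeta → rho ← eta
  rho is a collider here and neither rho nor any of its descendants is conditioned on, so the collider stays closed — the path is blocked at rho.
Since every path is blocked, d-separation holds.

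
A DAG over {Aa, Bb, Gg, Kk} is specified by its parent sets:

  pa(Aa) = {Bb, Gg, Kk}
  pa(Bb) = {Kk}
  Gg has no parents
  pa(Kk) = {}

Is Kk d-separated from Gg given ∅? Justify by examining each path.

Yes

We examine all 2 paths between Kk and Gg:
Path 1: Kk → Aa ← Gg
  Aa is a collider here and neither Aa nor any of its descendants is conditioned on, so the collider stays closed — the path is blocked at Aa.
Path 2: Kk → Bb → Aa ← Gg
  Aa is a collider here and neither Aa nor any of its descendants is conditioned on, so the collider stays closed — the path is blocked at Aa.
Every path is blocked, so Kk and Gg are d-separated given ∅.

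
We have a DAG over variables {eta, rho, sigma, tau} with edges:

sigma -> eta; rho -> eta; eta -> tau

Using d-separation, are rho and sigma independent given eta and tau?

No

The only undirected path from rho to sigma is:
Path 1: rho → eta ← sigma
  eta is a collider and eta is conditioned on, which opens it — no node blocks this path, so it is active.
Since the path rho → eta ← sigma is active, rho and sigma are not d-separated given {eta, tau}.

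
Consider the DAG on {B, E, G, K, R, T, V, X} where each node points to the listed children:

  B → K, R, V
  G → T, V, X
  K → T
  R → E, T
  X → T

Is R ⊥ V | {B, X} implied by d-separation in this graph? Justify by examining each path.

Yes

6 paths connect R and V; each must be blocked for d-separation to hold:
Path 1: R ← B → V
  B is a fork here and B is conditioned on, so the path is blocked at B.
Path 2: R ← B → K → T ← X ← G → V
  B is a fork here and B is conditioned on, so the path is blocked at B.
Path 3: R ← B → K → T ← G → V
  B is a fork here and B is conditioned on, so the path is blocked at B.
Path 4: R → T ← X ← G → V
  T is a collider here and neither T nor any of its descendants is conditioned on, so the collider stays closed — the path is blocked at T.
Path 5: R → T ← G → V
  T is a collider here and neither T nor any of its descendants is conditioned on, so the collider stays closed — the path is blocked at T.
Path 6: R → T ← K ← B → V
  T is a collider here and neither T nor any of its descendants is conditioned on, so the collider stays closed — the path is blocked at T.
Every path is blocked, so R and V are d-separated given {B, X}.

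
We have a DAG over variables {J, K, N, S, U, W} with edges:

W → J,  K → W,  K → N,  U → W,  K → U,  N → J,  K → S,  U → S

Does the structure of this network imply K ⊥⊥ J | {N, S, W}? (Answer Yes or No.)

4 paths connect K and J; each must be blocked for d-separation to hold:
  1. K → U → W → J — U:chain[open]; W:chain[blocks] ⇒ blocked
  2. K → N → J — N:chain[blocks] ⇒ blocked
  3. K → S ← U → W → J — S:collider[open]; U:fork[open]; W:chain[blocks] ⇒ blocked
  4. K → W → J — W:chain[blocks] ⇒ blocked
Every path is blocked, so K and J are d-separated given {N, S, W}.

Yes — K and J are d-separated given {N, S, W}.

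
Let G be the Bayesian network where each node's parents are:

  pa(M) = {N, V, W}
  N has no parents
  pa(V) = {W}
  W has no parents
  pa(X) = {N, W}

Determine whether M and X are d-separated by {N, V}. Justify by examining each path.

We examine all 3 paths between M and X:
  1. M ← V ← W → X — V:chain[blocks]; W:fork[open] ⇒ blocked
  2. M ← N → X — N:fork[blocks] ⇒ blocked
  3. M ← W → X — W:fork[open] ⇒ active
At least one path is unblocked, so d-separation fails.

No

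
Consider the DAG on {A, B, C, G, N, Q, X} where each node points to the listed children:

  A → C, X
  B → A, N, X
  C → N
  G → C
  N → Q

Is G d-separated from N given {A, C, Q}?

Enumerating the 3 paths from G to N and testing each for blocking by {A, C, Q}:
  1. G → C ← A ← B → N — C:collider[open]; A:chain[blocks]; B:fork[open] ⇒ blocked
  2. G → C ← A → X ← B → N — C:collider[open]; A:fork[blocks]; X:collider[blocks]; B:fork[open] ⇒ blocked
  3. G → C → N — C:chain[blocks] ⇒ blocked
Every path is blocked, so G and N are d-separated given {A, C, Q}.

Yes — G and N are d-separated given {A, C, Q}.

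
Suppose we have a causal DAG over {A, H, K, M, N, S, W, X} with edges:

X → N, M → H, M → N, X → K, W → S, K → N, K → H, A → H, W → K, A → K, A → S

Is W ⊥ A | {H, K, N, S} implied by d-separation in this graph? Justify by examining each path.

No

5 paths connect W and A; each must be blocked for d-separation to hold:
  1. W → K ← X → N ← M → H ← A — K:collider[open]; X:fork[open]; N:collider[open]; M:fork[open]; H:collider[open] ⇒ active
  2. W → K → N ← M → H ← A — K:chain[blocks]; N:collider[open]; M:fork[open]; H:collider[open] ⇒ blocked
  3. W → K ← A — K:collider[open] ⇒ active
  4. W → K → H ← A — K:chain[blocks]; H:collider[open] ⇒ blocked
  5. W → S ← A — S:collider[open] ⇒ active
Since the path W → K ← X → N ← M → H ← A is active, W and A are not d-separated given {H, K, N, S}.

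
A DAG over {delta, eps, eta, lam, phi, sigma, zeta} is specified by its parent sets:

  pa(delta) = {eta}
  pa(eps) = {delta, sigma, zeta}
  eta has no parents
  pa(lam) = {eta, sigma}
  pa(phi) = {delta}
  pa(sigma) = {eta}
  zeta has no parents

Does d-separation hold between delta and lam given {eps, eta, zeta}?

Enumerating the 4 paths from delta to lam and testing each for blocking by {eps, eta, zeta}:
  1. delta ← eta → sigma → lam — eta:fork[blocks]; sigma:chain[open] ⇒ blocked
  2. delta ← eta → lam — eta:fork[blocks] ⇒ blocked
  3. delta → eps ← sigma → lam — eps:collider[open]; sigma:fork[open] ⇒ active
  4. delta → eps ← sigma ← eta → lam — eps:collider[open]; sigma:chain[open]; eta:fork[blocks] ⇒ blocked
Since the path delta → eps ← sigma → lam is active, delta and lam are not d-separated given {eps, eta, zeta}.

No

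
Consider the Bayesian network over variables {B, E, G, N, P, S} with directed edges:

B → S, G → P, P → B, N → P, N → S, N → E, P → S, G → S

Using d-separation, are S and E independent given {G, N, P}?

Yes

Enumerating the 4 paths from S to E and testing each for blocking by {G, N, P}:
Path 1: S ← G → P ← N → E
  G is a fork here and G is conditioned on, so the path is blocked at G.
Path 2: S ← N → E
  N is a fork here and N is conditioned on, so the path is blocked at N.
Path 3: S ← B ← P ← N → E
  P is a chain here and P is conditioned on, so the path is blocked at P.
Path 4: S ← P ← N → E
  P is a chain here and P is conditioned on, so the path is blocked at P.
All paths are blocked; S ⊥ E | {G, N, P} holds.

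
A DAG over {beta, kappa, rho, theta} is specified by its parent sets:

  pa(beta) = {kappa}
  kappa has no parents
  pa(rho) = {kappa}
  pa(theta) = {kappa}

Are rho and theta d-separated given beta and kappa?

Yes

The only undirected path from rho to theta is:
  1. rho ← kappa → theta — kappa:fork[blocks] ⇒ blocked
Every path is blocked, so rho and theta are d-separated given {beta, kappa}.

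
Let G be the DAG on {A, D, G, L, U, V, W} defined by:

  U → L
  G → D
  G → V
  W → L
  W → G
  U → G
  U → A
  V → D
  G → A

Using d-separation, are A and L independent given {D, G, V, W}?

No — A and L are not d-separated given {D, G, V, W}.

There are 4 undirected paths between A and L; checking each against the conditioning set {D, G, V, W}:
  1. A ← G ← W → L — G:chain[blocks]; W:fork[blocks] ⇒ blocked
  2. A ← G ← U → L — G:chain[blocks]; U:fork[open] ⇒ blocked
  3. A ← U → L — U:fork[open] ⇒ active
  4. A ← U → G ← W → L — U:fork[open]; G:collider[open]; W:fork[blocks] ⇒ blocked
Because an active path exists, A and L are not d-separated.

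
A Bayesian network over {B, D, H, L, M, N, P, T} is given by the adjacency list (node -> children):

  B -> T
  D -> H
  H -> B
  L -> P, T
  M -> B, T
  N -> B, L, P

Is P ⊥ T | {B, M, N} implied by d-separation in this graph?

Enumerating the 6 paths from P to T and testing each for blocking by {B, M, N}:
  1. P ← N → B → T — N:fork[blocks]; B:chain[blocks] ⇒ blocked
  2. P ← N → B ← M → T — N:fork[blocks]; B:collider[open]; M:fork[blocks] ⇒ blocked
  3. P ← N → L → T — N:fork[blocks]; L:chain[open] ⇒ blocked
  4. P ← L → T — L:fork[open] ⇒ active
  5. P ← L ← N → B → T — L:chain[open]; N:fork[blocks]; B:chain[blocks] ⇒ blocked
  6. P ← L ← N → B ← M → T — L:chain[open]; N:fork[blocks]; B:collider[open]; M:fork[blocks] ⇒ blocked
At least one path is unblocked, so d-separation fails.

No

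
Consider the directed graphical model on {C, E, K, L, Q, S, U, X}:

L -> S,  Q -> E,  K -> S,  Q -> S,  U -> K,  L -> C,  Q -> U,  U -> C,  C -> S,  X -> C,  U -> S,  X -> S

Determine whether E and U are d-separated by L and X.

No

There are 6 undirected paths between E and U; checking each against the conditioning set {L, X}:
Path 1: E ← Q → U
  Q is a fork and Q is not conditioned on — no node blocks this path, so it is active.
Path 2: E ← Q → S ← U
  S is a collider here and neither S nor any of its descendants is conditioned on, so the collider stays closed — the path is blocked at S.
Path 3: E ← Q → S ← X → C ← U
  S is a collider here and neither S nor any of its descendants is conditioned on, so the collider stays closed — the path is blocked at S.
Path 4: E ← Q → S ← C ← U
  S is a collider here and neither S nor any of its descendants is conditioned on, so the collider stays closed — the path is blocked at S.
Path 5: E ← Q → S ← K ← U
  S is a collider here and neither S nor any of its descendants is conditioned on, so the collider stays closed — the path is blocked at S.
Path 6: E ← Q → S ← L → C ← U
  S is a collider here and neither S nor any of its descendants is conditioned on, so the collider stays closed — the path is blocked at S.
Since the path E ← Q → U is active, E and U are not d-separated given {L, X}.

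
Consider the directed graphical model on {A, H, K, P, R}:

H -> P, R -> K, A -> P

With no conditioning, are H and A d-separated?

Only one path connects H and A:
  1. H → P ← A — P:collider[blocks] ⇒ blocked
Since every path is blocked, d-separation holds.

Yes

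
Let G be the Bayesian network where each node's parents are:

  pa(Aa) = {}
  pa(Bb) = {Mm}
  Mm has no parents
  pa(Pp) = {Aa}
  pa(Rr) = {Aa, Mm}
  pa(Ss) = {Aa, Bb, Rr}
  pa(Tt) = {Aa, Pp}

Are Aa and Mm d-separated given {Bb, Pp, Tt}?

Yes — Aa and Mm are d-separated given {Bb, Pp, Tt}.

There are 4 undirected paths between Aa and Mm; checking each against the conditioning set {Bb, Pp, Tt}:
Path 1: Aa → Rr ← Mm
  Rr is a collider here and neither Rr nor any of its descendants is conditioned on, so the collider stays closed — the path is blocked at Rr.
Path 2: Aa → Rr → Ss ← Bb ← Mm
  Ss is a collider here and neither Ss nor any of its descendants is conditioned on, so the collider stays closed — the path is blocked at Ss.
Path 3: Aa → Ss ← Rr ← Mm
  Ss is a collider here and neither Ss nor any of its descendants is conditioned on, so the collider stays closed — the path is blocked at Ss.
Path 4: Aa → Ss ← Bb ← Mm
  Ss is a collider here and neither Ss nor any of its descendants is conditioned on, so the collider stays closed — the path is blocked at Ss.
Since every path is blocked, d-separation holds.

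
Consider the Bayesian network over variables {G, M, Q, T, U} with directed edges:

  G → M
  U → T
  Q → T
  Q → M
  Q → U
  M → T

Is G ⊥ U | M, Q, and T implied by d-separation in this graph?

Yes — G and U are d-separated given {M, Q, T}.

Enumerating the 4 paths from G to U and testing each for blocking by {M, Q, T}:
  1. G → M → T ← Q → U — M:chain[blocks]; T:collider[open]; Q:fork[blocks] ⇒ blocked
  2. G → M → T ← U — M:chain[blocks]; T:collider[open] ⇒ blocked
  3. G → M ← Q → T ← U — M:collider[open]; Q:fork[blocks]; T:collider[open] ⇒ blocked
  4. G → M ← Q → U — M:collider[open]; Q:fork[blocks] ⇒ blocked
Every path is blocked, so G and U are d-separated given {M, Q, T}.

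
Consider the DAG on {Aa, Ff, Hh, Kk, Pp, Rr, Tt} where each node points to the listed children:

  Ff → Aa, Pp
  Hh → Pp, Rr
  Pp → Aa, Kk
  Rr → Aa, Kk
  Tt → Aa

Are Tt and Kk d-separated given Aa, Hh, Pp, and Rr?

Yes

Enumerating the 6 paths from Tt to Kk and testing each for blocking by {Aa, Hh, Pp, Rr}:
Path 1: Tt → Aa ← Ff → Pp → Kk
  Pp is a chain here and Pp is conditioned on, so the path is blocked at Pp.
Path 2: Tt → Aa ← Ff → Pp ← Hh → Rr → Kk
  Hh is a fork here and Hh is conditioned on, so the path is blocked at Hh.
Path 3: Tt → Aa ← Rr → Kk
  Rr is a fork here and Rr is conditioned on, so the path is blocked at Rr.
Path 4: Tt → Aa ← Rr ← Hh → Pp → Kk
  Rr is a chain here and Rr is conditioned on, so the path is blocked at Rr.
Path 5: Tt → Aa ← Pp → Kk
  Pp is a fork here and Pp is conditioned on, so the path is blocked at Pp.
Path 6: Tt → Aa ← Pp ← Hh → Rr → Kk
  Pp is a chain here and Pp is conditioned on, so the path is blocked at Pp.
All paths are blocked; Tt ⊥ Kk | {Aa, Hh, Pp, Rr} holds.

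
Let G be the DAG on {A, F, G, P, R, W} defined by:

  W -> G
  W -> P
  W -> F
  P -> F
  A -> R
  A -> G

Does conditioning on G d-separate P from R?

No

Enumerating the 2 paths from P to R and testing each for blocking by {G}:
  1. P ← W → G ← A → R — W:fork[open]; G:collider[open]; A:fork[open] ⇒ active
  2. P → F ← W → G ← A → R — F:collider[blocks]; W:fork[open]; G:collider[open]; A:fork[open] ⇒ blocked
Since the path P ← W → G ← A → R is active, P and R are not d-separated given {G}.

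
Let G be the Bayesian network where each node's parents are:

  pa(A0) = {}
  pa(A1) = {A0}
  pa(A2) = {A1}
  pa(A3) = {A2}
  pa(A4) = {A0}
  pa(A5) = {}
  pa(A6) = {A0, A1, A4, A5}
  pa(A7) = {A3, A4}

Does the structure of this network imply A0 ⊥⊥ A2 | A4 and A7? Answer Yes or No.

No

We examine all 6 paths between A0 and A2:
  1. A0 → A4 → A6 ← A1 → A2 — A4:chain[blocks]; A6:collider[blocks]; A1:fork[open] ⇒ blocked
  2. A0 → A4 → A7 ← A3 ← A2 — A4:chain[blocks]; A7:collider[open]; A3:chain[open] ⇒ blocked
  3. A0 → A6 ← A4 → A7 ← A3 ← A2 — A6:collider[blocks]; A4:fork[blocks]; A7:collider[open]; A3:chain[open] ⇒ blocked
  4. A0 → A6 ← A1 → A2 — A6:collider[blocks]; A1:fork[open] ⇒ blocked
  5. A0 → A1 → A2 — A1:chain[open] ⇒ active
  6. A0 → A1 → A6 ← A4 → A7 ← A3 ← A2 — A1:chain[open]; A6:collider[blocks]; A4:fork[blocks]; A7:collider[open]; A3:chain[open] ⇒ blocked
Since the path A0 → A1 → A2 is active, A0 and A2 are not d-separated given {A4, A7}.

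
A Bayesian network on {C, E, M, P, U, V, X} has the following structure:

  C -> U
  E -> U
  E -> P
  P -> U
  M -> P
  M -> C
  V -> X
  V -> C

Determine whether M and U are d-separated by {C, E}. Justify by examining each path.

There are 3 undirected paths between M and U; checking each against the conditioning set {C, E}:
Path 1: M → C → U
  C is a chain here and C is conditioned on, so the path is blocked at C.
Path 2: M → P ← E → U
  P is a collider here and neither P nor any of its descendants is conditioned on, so the collider stays closed — the path is blocked at P.
Path 3: M → P → U
  P is a chain and P is not conditioned on — no node blocks this path, so it is active.
Because an active path exists, M and U are not d-separated.

No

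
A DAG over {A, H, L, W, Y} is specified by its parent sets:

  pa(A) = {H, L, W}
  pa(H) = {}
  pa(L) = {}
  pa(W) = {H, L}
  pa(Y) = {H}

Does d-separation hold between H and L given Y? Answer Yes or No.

Yes — H and L are d-separated given {Y}.

There are 4 undirected paths between H and L; checking each against the conditioning set {Y}:
Path 1: H → A ← W ← L
  A is a collider here and neither A nor any of its descendants is conditioned on, so the collider stays closed — the path is blocked at A.
Path 2: H → A ← L
  A is a collider here and neither A nor any of its descendants is conditioned on, so the collider stays closed — the path is blocked at A.
Path 3: H → W → A ← L
  A is a collider here and neither A nor any of its descendants is conditioned on, so the collider stays closed — the path is blocked at A.
Path 4: H → W ← L
  W is a collider here and neither W nor any of its descendants is conditioned on, so the collider stays closed — the path is blocked at W.
All paths are blocked; H ⊥ L | {Y} holds.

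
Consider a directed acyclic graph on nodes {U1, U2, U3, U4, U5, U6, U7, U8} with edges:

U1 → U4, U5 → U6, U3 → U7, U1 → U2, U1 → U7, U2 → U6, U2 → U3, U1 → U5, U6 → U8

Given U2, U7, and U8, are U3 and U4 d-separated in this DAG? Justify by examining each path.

There are 3 undirected paths between U3 and U4; checking each against the conditioning set {U2, U7, U8}:
Path 1: U3 → U7 ← U1 → U4
  U7 is a collider and U7 is conditioned on, which opens it; U1 is a fork and U1 is not conditioned on — no node blocks this path, so it is active.
Path 2: U3 ← U2 ← U1 → U4
  U2 is a chain here and U2 is conditioned on, so the path is blocked at U2.
Path 3: U3 ← U2 → U6 ← U5 ← U1 → U4
  U2 is a fork here and U2 is conditioned on, so the path is blocked at U2.
Since the path U3 → U7 ← U1 → U4 is active, U3 and U4 are not d-separated given {U2, U7, U8}.

No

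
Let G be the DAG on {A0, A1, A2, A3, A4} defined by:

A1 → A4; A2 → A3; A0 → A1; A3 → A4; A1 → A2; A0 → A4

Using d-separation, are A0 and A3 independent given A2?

Enumerating the 4 paths from A0 to A3 and testing each for blocking by {A2}:
Path 1: A0 → A1 → A2 → A3
  A2 is a chain here and A2 is conditioned on, so the path is blocked at A2.
Path 2: A0 → A1 → A4 ← A3
  A4 is a collider here and neither A4 nor any of its descendants is conditioned on, so the collider stays closed — the path is blocked at A4.
Path 3: A0 → A4 ← A3
  A4 is a collider here and neither A4 nor any of its descendants is conditioned on, so the collider stays closed — the path is blocked at A4.
Path 4: A0 → A4 ← A1 → A2 → A3
  A4 is a collider here and neither A4 nor any of its descendants is conditioned on, so the collider stays closed — the path is blocked at A4.
Since every path is blocked, d-separation holds.

Yes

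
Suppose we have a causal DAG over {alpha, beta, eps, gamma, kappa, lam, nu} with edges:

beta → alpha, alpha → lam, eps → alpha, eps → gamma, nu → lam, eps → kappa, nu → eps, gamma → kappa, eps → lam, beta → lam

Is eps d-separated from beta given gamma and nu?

Yes

We examine all 6 paths between eps and beta:
  1. eps → lam ← alpha ← beta — lam:collider[blocks]; alpha:chain[open] ⇒ blocked
  2. eps → lam ← beta — lam:collider[blocks] ⇒ blocked
  3. eps ← nu → lam ← alpha ← beta — nu:fork[blocks]; lam:collider[blocks]; alpha:chain[open] ⇒ blocked
  4. eps ← nu → lam ← beta — nu:fork[blocks]; lam:collider[blocks] ⇒ blocked
  5. eps → alpha → lam ← beta — alpha:chain[open]; lam:collider[blocks] ⇒ blocked
  6. eps → alpha ← beta — alpha:collider[blocks] ⇒ blocked
All paths are blocked; eps ⊥ beta | {gamma, nu} holds.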